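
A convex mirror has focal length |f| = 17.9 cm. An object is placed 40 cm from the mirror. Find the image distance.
f = −17.9 cm (convex); 1/di = 1/f − 1/do → di = -12.37 cm (virtual image, behind mirror)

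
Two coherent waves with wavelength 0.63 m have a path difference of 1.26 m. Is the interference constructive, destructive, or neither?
constructive — path difference = 2λ, a whole number of wavelengths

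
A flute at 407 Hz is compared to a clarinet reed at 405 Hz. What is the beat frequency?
2 Hz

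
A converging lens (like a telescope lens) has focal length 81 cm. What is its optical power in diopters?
P = 1/f = 1.235 D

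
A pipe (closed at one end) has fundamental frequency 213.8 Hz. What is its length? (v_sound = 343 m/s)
L = v/(4f₁) = 0.4011 m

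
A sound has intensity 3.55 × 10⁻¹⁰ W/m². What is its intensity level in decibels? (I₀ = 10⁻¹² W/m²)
β = 10·log₁₀(I/I₀) = 25.5 dB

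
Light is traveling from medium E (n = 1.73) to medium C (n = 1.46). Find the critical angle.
θc = arcsin(n₂/n₁) = 57.56°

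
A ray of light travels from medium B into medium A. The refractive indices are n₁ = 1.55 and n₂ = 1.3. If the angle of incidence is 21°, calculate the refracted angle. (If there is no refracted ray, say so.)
sin θ₂ = (n₁/n₂)·sin θ₁ = 0.4273 → θ₂ = 25.3°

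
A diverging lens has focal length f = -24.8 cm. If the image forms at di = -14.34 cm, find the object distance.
1/do = 1/f − 1/di → do = 34 cm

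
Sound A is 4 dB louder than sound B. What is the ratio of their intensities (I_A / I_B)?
I_A/I_B = 10^(Δβ/10) = 2.512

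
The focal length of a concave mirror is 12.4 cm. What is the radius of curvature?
R = 2|f| = 24.8 cm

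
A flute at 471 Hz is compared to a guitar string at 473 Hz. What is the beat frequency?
2 Hz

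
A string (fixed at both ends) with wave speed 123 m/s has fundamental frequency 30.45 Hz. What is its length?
L = v/(2f₁) = 2.02 m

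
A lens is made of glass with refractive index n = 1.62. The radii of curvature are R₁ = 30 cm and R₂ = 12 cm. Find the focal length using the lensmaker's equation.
1/f = (n − 1)(1/R₁ − 1/R₂) → f = -32.26 cm (diverging lens)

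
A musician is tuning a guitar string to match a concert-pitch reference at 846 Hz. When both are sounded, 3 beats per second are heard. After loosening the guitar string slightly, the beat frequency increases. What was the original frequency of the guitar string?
843 Hz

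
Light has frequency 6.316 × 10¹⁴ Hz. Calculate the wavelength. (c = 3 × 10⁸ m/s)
λ = c/f = 475 nm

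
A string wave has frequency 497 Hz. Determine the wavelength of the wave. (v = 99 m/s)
λ = v/f = 0.1992 m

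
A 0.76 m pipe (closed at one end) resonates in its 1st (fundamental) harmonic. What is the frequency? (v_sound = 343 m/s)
fₙ = nv/(4L) = 112.8 Hz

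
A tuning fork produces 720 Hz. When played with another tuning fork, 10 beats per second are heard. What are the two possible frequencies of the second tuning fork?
f₂ = 720 ± 10 Hz → 730 Hz or 710 Hz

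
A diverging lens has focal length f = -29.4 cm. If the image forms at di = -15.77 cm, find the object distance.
1/do = 1/f − 1/di → do = 34.02 cm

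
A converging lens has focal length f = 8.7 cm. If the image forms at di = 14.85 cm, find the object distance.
1/do = 1/f − 1/di → do = 21.01 cm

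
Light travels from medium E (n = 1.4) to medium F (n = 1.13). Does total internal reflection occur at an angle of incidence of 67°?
θc = arcsin(n₂/n₁) = 53.82°; 67° > θc, so yes — total internal reflection.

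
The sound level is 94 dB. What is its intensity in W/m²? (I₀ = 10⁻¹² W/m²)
I = I₀·10^(β/10) = 2.51 × 10⁻³ W/m²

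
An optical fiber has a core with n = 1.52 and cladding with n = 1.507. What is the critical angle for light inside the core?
θc = arcsin(n_cladding/n_core) = 82.5°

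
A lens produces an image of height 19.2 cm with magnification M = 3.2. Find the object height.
ho = |hi|/|M| = 6 cm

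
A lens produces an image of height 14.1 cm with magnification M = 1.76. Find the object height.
ho = |hi|/|M| = 8.011 cm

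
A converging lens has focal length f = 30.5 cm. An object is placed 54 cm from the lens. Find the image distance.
1/di = 1/f − 1/do → di = 70.09 cm (real image)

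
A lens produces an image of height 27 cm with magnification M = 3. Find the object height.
ho = |hi|/|M| = 9 cm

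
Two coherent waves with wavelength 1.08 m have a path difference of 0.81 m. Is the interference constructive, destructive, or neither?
neither (partial) — path difference = 0.75λ, neither a whole number of wavelengths nor an odd multiple of λ/2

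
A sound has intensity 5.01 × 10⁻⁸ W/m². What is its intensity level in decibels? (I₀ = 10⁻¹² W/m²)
β = 10·log₁₀(I/I₀) = 47 dB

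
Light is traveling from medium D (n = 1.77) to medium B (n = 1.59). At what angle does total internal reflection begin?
θc = arcsin(n₂/n₁) = 63.94°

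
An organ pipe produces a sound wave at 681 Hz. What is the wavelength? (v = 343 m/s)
λ = v/f = 0.5037 m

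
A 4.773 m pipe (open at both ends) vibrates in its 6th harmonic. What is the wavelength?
λₙ = 2L/n = 1.591 m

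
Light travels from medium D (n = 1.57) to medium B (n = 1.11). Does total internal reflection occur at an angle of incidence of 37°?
θc = arcsin(n₂/n₁) = 44.99°; 37° < θc, so no — the ray refracts.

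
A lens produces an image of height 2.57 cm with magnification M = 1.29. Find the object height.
ho = |hi|/|M| = 1.992 cm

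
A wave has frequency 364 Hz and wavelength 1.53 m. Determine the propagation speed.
v = fλ = 556.9 m/s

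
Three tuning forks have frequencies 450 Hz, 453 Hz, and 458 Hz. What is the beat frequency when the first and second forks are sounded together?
3 Hz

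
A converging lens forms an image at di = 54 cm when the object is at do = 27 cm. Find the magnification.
M = −di/do = -2 (inverted image)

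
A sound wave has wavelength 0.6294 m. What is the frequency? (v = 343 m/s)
f = v/λ = 545 Hz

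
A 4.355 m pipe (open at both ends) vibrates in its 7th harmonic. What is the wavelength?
λₙ = 2L/n = 1.244 m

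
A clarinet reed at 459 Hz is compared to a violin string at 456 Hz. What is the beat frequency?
3 Hz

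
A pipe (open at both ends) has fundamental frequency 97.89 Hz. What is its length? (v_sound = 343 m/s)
L = v/(2f₁) = 1.752 m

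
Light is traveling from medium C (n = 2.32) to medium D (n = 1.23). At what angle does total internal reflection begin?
θc = arcsin(n₂/n₁) = 32.02°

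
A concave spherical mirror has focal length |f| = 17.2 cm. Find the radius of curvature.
R = 2|f| = 34.4 cm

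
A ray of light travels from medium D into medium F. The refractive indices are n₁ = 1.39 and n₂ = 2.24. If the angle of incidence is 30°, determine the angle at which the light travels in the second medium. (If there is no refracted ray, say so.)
sin θ₂ = (n₁/n₂)·sin θ₁ = 0.3103 → θ₂ = 18.08°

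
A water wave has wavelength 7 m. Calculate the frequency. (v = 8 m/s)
f = v/λ = 1.143 Hz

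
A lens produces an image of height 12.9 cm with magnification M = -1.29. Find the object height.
ho = |hi|/|M| = 10 cm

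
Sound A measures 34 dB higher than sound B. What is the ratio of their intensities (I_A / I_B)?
I_A/I_B = 10^(Δβ/10) = 2512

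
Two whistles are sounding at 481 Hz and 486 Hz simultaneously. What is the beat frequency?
5 Hz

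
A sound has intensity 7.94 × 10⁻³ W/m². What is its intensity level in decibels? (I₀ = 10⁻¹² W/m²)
β = 10·log₁₀(I/I₀) = 99 dB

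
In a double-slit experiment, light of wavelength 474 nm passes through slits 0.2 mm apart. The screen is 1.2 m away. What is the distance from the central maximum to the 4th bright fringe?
y = mλL/d = 11.38 mm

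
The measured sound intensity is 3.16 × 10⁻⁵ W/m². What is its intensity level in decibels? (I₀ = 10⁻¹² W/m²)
β = 10·log₁₀(I/I₀) = 75 dB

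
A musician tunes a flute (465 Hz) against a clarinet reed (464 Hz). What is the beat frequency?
1 Hz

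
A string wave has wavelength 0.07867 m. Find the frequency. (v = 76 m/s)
f = v/λ = 966.1 Hz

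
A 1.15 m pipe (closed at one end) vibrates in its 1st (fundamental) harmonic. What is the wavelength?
λₙ = 4L/n = 4.6 m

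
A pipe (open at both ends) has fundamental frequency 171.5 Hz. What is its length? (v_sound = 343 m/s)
L = v/(2f₁) = 1 m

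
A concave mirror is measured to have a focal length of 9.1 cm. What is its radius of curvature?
R = 2|f| = 18.2 cm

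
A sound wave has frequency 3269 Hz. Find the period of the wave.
T = 1/f = 3.059 × 10⁻⁴ s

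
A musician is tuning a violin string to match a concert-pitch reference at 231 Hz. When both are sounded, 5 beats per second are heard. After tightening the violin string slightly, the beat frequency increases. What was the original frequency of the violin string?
236 Hz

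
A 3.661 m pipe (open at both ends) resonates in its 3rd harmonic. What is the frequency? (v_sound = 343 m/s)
fₙ = nv/(2L) = 140.5 Hz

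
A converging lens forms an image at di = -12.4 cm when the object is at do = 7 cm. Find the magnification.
M = −di/do = 1.771 (upright image)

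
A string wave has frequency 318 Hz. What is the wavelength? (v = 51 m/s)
λ = v/f = 0.1604 m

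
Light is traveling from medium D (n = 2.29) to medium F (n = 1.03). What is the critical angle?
θc = arcsin(n₂/n₁) = 26.73°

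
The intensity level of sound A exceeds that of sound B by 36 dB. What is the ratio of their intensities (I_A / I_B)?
I_A/I_B = 10^(Δβ/10) = 3981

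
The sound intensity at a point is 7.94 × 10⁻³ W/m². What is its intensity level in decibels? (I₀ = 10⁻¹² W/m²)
β = 10·log₁₀(I/I₀) = 99 dB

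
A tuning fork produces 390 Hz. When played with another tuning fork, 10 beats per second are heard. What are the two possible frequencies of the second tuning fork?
f₂ = 390 ± 10 Hz → 400 Hz or 380 Hz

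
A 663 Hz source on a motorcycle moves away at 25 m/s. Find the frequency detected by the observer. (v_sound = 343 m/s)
f_obs = f·v/(v + v_s) = 618 Hz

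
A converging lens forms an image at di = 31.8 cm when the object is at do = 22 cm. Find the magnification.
M = −di/do = -1.445 (inverted image)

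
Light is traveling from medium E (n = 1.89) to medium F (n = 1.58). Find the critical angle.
θc = arcsin(n₂/n₁) = 56.72°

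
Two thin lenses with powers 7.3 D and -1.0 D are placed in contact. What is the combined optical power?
P_total = P₁ + P₂ = 6.3 D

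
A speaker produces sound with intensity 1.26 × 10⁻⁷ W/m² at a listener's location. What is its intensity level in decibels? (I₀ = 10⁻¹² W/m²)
β = 10·log₁₀(I/I₀) = 51 dB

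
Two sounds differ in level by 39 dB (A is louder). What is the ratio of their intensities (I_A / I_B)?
I_A/I_B = 10^(Δβ/10) = 7943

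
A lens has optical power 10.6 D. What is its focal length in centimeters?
f = 1/P = 9.434 cm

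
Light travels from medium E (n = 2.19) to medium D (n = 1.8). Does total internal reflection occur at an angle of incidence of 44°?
θc = arcsin(n₂/n₁) = 55.28°; 44° < θc, so no — the ray refracts.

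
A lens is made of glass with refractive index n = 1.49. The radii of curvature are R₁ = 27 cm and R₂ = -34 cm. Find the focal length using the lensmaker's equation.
1/f = (n − 1)(1/R₁ − 1/R₂) → f = 30.71 cm (converging lens)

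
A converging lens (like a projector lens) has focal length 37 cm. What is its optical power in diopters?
P = 1/f = 2.703 D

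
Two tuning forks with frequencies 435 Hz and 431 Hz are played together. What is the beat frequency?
4 Hz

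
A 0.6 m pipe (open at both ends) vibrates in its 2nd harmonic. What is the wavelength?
λₙ = 2L/n = 0.6 m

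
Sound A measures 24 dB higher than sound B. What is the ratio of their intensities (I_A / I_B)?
I_A/I_B = 10^(Δβ/10) = 251.2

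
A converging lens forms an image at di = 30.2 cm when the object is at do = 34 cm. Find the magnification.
M = −di/do = -0.8882 (inverted image)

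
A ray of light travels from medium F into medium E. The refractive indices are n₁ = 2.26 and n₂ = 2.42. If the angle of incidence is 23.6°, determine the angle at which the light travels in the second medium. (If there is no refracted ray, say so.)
sin θ₂ = (n₁/n₂)·sin θ₁ = 0.3739 → θ₂ = 21.96°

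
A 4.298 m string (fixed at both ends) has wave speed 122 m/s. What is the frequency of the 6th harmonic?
fₙ = nv/(2L) = 85.16 Hz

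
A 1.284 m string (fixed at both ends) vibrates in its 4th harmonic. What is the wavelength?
λₙ = 2L/n = 0.642 m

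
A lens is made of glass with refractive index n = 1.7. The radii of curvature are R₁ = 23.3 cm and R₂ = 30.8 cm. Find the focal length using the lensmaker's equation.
1/f = (n − 1)(1/R₁ − 1/R₂) → f = 136.7 cm (converging lens)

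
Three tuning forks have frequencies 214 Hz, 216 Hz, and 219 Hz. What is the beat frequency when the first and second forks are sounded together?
2 Hz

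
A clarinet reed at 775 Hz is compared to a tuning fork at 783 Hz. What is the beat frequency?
8 Hz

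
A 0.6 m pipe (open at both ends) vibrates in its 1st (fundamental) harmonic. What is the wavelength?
λₙ = 2L/n = 1.2 m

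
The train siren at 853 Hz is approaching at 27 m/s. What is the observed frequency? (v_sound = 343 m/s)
f_obs = f·v/(v − v_s) = 925.9 Hz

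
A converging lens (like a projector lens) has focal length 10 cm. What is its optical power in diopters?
P = 1/f = 10 D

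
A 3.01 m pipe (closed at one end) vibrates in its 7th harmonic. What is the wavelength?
λₙ = 4L/n = 1.72 m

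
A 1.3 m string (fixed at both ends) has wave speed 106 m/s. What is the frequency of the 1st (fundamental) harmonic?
fₙ = nv/(2L) = 40.77 Hz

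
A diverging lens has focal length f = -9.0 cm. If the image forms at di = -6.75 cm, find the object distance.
1/do = 1/f − 1/di → do = 27 cm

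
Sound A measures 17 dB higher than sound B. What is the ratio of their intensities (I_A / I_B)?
I_A/I_B = 10^(Δβ/10) = 50.12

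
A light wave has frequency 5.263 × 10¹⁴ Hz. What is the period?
T = 1/f = 1.900 × 10⁻¹⁵ s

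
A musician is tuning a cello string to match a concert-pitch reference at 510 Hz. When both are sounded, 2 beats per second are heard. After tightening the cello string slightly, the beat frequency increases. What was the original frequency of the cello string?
512 Hz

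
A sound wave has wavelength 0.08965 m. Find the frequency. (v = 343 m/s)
f = v/λ = 3826 Hz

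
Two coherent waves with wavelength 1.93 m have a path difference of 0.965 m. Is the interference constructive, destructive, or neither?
destructive — path difference = 0.5λ, an odd multiple of λ/2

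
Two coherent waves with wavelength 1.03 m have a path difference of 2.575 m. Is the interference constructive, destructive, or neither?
destructive — path difference = 2.5λ, an odd multiple of λ/2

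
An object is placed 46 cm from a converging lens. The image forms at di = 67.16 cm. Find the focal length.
1/f = 1/do + 1/di → f = 27.3 cm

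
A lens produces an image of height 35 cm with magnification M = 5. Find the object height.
ho = |hi|/|M| = 7 cm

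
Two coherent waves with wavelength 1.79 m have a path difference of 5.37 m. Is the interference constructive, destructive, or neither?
constructive — path difference = 3λ, a whole number of wavelengths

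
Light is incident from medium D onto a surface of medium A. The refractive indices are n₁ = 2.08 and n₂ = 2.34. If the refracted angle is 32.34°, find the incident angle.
sin θ₁ = (n₂/n₁)·sin θ₂ → θ₁ = 37°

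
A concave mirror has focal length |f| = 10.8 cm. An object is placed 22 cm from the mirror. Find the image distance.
f = +10.8 cm (concave); 1/di = 1/f − 1/do → di = 21.21 cm (real image, in front of mirror)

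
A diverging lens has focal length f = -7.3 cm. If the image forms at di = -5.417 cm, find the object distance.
1/do = 1/f − 1/di → do = 21 cm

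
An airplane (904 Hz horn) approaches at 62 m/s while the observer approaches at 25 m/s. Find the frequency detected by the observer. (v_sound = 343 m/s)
f_obs = f·(v + v_o)/(v − v_s) = 1184 Hz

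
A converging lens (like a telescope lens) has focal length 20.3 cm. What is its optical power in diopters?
P = 1/f = 4.926 D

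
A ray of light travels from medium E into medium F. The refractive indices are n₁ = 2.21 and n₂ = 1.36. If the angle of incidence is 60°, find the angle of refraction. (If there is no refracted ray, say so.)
sin θ₂ = (n₁/n₂)·sin θ₁ = 1.407 > 1, so there is no refracted ray — the light undergoes total internal reflection.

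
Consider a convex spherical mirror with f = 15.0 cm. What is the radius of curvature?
R = 2|f| = 30 cm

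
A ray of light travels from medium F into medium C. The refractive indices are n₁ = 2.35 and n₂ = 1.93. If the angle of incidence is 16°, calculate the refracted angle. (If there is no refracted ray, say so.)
sin θ₂ = (n₁/n₂)·sin θ₁ = 0.3356 → θ₂ = 19.61°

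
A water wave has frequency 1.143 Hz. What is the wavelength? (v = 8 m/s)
λ = v/f = 6.999 m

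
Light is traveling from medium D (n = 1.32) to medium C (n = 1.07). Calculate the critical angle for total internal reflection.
θc = arcsin(n₂/n₁) = 54.16°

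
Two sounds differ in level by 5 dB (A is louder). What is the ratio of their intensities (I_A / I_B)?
I_A/I_B = 10^(Δβ/10) = 3.162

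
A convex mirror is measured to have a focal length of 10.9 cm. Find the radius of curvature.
R = 2|f| = 21.8 cm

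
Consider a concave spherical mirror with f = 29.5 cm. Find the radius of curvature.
R = 2|f| = 59 cm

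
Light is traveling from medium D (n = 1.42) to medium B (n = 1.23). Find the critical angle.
θc = arcsin(n₂/n₁) = 60.02°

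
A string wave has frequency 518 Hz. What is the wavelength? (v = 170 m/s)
λ = v/f = 0.3282 m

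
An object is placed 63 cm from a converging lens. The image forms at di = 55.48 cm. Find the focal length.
1/f = 1/do + 1/di → f = 29.5 cm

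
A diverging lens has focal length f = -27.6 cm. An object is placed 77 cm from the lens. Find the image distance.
1/di = 1/f − 1/do → di = -20.32 cm (virtual image)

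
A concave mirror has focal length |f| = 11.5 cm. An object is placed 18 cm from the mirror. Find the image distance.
f = +11.5 cm (concave); 1/di = 1/f − 1/do → di = 31.85 cm (real image, in front of mirror)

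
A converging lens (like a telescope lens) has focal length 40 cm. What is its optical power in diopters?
P = 1/f = 2.5 D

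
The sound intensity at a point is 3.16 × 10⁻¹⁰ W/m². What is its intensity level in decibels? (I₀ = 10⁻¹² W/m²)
β = 10·log₁₀(I/I₀) = 25 dB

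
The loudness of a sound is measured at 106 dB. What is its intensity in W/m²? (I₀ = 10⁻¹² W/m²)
I = I₀·10^(β/10) = 3.98 × 10⁻² W/m²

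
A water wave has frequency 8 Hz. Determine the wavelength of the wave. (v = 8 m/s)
λ = v/f = 1 m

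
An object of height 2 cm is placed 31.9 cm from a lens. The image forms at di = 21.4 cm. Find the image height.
hi = (-di/do) × ho = -1.342 cm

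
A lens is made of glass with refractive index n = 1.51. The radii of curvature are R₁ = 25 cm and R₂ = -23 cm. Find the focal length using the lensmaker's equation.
1/f = (n − 1)(1/R₁ − 1/R₂) → f = 23.49 cm (converging lens)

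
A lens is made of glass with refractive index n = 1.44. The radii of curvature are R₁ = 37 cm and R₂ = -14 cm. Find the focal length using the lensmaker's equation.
1/f = (n − 1)(1/R₁ − 1/R₂) → f = 23.08 cm (converging lens)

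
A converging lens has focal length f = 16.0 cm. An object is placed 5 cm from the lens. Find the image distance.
1/di = 1/f − 1/do → di = -7.273 cm (virtual image)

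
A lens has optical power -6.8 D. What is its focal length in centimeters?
f = 1/P = -14.71 cm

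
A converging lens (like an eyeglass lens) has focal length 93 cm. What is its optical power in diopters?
P = 1/f = 1.075 D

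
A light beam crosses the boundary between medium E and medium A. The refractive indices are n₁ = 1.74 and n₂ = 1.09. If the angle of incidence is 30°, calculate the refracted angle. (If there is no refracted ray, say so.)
sin θ₂ = (n₁/n₂)·sin θ₁ = 0.7982 → θ₂ = 52.96°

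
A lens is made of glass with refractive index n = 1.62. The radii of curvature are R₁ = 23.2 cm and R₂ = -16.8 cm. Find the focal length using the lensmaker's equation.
1/f = (n − 1)(1/R₁ − 1/R₂) → f = 15.72 cm (converging lens)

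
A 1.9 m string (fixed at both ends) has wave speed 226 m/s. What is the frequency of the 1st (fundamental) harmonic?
fₙ = nv/(2L) = 59.47 Hz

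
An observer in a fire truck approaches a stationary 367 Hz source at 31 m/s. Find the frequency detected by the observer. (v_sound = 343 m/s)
f_obs = f·(v + v_o)/v = 400.2 Hz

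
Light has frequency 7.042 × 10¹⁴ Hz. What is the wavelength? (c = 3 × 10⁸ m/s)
λ = c/f = 426 nm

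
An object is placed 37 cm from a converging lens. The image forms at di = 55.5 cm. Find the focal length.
1/f = 1/do + 1/di → f = 22.2 cm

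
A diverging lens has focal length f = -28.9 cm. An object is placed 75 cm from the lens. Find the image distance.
1/di = 1/f − 1/do → di = -20.86 cm (virtual image)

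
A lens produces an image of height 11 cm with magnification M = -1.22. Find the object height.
ho = |hi|/|M| = 9.016 cm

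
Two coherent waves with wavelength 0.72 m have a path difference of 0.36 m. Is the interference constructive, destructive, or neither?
destructive — path difference = 0.5λ, an odd multiple of λ/2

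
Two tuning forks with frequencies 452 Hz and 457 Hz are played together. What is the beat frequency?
5 Hz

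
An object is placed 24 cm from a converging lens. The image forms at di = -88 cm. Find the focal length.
1/f = 1/do + 1/di → f = 33 cm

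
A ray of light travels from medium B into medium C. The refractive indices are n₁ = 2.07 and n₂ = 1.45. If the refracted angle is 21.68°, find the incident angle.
sin θ₁ = (n₂/n₁)·sin θ₂ → θ₁ = 15°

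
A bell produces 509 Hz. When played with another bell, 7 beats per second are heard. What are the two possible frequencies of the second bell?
f₂ = 509 ± 7 Hz → 516 Hz or 502 Hz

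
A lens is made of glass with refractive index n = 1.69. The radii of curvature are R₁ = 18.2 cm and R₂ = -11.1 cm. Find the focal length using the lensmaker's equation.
1/f = (n − 1)(1/R₁ − 1/R₂) → f = 9.993 cm (converging lens)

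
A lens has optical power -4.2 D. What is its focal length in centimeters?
f = 1/P = -23.81 cm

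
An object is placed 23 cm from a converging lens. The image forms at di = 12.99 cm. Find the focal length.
1/f = 1/do + 1/di → f = 8.301 cm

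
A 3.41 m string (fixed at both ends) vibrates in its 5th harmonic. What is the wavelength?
λₙ = 2L/n = 1.364 m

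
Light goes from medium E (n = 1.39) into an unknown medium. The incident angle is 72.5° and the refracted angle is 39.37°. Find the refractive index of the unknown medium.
n₂ = n₁·sin θ₁ / sin θ₂ = 2.09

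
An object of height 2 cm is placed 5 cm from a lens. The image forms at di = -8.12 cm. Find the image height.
hi = (-di/do) × ho = 3.248 cm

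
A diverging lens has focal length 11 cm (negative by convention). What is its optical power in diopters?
P = 1/f = -9.091 D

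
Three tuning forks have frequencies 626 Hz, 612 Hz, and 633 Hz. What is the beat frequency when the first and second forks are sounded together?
14 Hz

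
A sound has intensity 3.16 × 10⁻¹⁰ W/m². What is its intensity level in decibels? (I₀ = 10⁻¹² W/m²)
β = 10·log₁₀(I/I₀) = 25 dB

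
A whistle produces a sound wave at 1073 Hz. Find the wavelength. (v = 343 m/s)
λ = v/f = 0.3197 m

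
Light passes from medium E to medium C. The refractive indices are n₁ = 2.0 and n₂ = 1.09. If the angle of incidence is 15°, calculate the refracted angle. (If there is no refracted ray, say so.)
sin θ₂ = (n₁/n₂)·sin θ₁ = 0.4749 → θ₂ = 28.35°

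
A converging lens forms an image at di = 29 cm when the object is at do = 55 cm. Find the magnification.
M = −di/do = -0.5273 (inverted image)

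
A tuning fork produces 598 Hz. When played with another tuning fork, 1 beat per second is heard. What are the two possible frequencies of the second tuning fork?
f₂ = 598 ± 1 Hz → 599 Hz or 597 Hz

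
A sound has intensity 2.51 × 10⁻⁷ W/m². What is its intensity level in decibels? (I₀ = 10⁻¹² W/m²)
β = 10·log₁₀(I/I₀) = 54 dB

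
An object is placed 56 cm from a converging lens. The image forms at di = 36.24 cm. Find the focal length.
1/f = 1/do + 1/di → f = 22 cm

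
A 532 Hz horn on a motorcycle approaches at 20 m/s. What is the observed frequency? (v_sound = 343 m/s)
f_obs = f·v/(v − v_s) = 564.9 Hz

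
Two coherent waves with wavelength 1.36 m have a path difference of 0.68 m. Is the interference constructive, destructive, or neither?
destructive — path difference = 0.5λ, an odd multiple of λ/2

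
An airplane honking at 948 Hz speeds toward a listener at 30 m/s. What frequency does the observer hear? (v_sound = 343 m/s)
f_obs = f·v/(v − v_s) = 1039 Hz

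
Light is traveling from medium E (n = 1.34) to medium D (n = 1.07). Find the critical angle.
θc = arcsin(n₂/n₁) = 52.99°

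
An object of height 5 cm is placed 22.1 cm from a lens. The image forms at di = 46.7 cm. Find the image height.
hi = (-di/do) × ho = -10.57 cm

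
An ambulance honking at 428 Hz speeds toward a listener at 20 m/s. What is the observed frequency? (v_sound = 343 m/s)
f_obs = f·v/(v − v_s) = 454.5 Hz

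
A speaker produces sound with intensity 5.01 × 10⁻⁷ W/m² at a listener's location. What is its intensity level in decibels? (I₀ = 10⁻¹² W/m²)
β = 10·log₁₀(I/I₀) = 57 dB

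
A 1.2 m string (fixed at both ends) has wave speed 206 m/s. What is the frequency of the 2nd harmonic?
fₙ = nv/(2L) = 171.7 Hz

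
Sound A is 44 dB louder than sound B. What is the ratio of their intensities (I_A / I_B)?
I_A/I_B = 10^(Δβ/10) = 25120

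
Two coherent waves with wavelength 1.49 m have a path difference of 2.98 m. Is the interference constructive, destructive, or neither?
constructive — path difference = 2λ, a whole number of wavelengths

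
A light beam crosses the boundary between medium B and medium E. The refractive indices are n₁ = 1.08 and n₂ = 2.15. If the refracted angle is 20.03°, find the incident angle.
sin θ₁ = (n₂/n₁)·sin θ₂ → θ₁ = 42.99°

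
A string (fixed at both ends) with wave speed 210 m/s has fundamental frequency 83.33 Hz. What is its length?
L = v/(2f₁) = 1.26 m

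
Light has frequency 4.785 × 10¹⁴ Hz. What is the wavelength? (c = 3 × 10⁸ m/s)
λ = c/f = 627 nm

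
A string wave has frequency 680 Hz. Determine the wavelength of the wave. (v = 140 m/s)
λ = v/f = 0.2059 m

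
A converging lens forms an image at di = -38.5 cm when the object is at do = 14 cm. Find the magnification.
M = −di/do = 2.75 (upright image)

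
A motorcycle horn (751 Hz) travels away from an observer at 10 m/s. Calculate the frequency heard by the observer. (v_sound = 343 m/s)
f_obs = f·v/(v + v_s) = 729.7 Hz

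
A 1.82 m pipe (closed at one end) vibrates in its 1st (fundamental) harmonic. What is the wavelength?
λₙ = 4L/n = 7.28 m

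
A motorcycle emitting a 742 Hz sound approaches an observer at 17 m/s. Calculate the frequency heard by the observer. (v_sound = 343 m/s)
f_obs = f·v/(v − v_s) = 780.7 Hz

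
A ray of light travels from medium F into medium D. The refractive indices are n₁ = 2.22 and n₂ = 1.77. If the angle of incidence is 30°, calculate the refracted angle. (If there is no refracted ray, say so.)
sin θ₂ = (n₁/n₂)·sin θ₁ = 0.6271 → θ₂ = 38.84°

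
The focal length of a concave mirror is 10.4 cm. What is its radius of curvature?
R = 2|f| = 20.8 cm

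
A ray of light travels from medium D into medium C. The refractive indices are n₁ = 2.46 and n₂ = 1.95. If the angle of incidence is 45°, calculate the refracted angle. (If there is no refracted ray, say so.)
sin θ₂ = (n₁/n₂)·sin θ₁ = 0.892 → θ₂ = 63.13°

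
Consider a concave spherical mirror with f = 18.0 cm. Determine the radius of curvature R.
R = 2|f| = 36 cm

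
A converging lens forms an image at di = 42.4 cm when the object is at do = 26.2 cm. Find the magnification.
M = −di/do = -1.618 (inverted image)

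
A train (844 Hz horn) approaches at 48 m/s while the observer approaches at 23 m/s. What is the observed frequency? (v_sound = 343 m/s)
f_obs = f·(v + v_o)/(v − v_s) = 1047 Hz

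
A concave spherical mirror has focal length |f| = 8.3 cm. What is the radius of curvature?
R = 2|f| = 16.6 cm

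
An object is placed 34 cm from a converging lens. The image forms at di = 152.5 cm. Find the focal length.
1/f = 1/do + 1/di → f = 27.8 cm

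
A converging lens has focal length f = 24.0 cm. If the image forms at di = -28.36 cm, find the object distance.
1/do = 1/f − 1/di → do = 13 cm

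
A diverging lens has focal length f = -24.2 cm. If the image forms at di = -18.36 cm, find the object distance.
1/do = 1/f − 1/di → do = 76.08 cm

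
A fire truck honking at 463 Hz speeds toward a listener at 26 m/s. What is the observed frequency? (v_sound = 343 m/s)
f_obs = f·v/(v − v_s) = 501 Hz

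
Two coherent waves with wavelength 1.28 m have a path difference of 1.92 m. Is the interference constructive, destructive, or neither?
destructive — path difference = 1.5λ, an odd multiple of λ/2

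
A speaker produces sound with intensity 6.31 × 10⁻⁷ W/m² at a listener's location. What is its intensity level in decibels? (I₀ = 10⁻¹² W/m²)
β = 10·log₁₀(I/I₀) = 58 dB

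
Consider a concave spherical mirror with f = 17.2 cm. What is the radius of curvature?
R = 2|f| = 34.4 cm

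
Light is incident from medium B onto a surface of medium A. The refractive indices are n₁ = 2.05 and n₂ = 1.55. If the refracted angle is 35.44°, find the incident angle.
sin θ₁ = (n₂/n₁)·sin θ₂ → θ₁ = 26°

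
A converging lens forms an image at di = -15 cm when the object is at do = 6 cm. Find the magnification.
M = −di/do = 2.5 (upright image)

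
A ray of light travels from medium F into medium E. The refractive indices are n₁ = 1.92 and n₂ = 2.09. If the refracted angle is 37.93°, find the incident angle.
sin θ₁ = (n₂/n₁)·sin θ₂ → θ₁ = 42°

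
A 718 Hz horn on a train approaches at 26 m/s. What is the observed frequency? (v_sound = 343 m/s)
f_obs = f·v/(v − v_s) = 776.9 Hz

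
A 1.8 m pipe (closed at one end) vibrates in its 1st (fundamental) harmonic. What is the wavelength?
λₙ = 4L/n = 7.2 m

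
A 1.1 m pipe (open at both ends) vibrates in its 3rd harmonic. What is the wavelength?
λₙ = 2L/n = 0.7333 m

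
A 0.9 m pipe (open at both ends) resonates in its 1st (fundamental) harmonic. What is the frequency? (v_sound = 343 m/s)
fₙ = nv/(2L) = 190.6 Hz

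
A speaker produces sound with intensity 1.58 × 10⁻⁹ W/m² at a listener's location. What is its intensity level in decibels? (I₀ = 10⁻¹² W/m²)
β = 10·log₁₀(I/I₀) = 31.99 dB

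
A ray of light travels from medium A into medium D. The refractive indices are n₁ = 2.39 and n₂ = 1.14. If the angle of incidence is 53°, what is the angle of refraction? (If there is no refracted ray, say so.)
sin θ₂ = (n₁/n₂)·sin θ₁ = 1.674 > 1, so there is no refracted ray — the light undergoes total internal reflection.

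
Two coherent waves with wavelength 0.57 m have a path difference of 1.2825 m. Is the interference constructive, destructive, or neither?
neither (partial) — path difference = 2.25λ, neither a whole number of wavelengths nor an odd multiple of λ/2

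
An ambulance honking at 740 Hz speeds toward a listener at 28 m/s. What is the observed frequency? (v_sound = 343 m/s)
f_obs = f·v/(v − v_s) = 805.8 Hz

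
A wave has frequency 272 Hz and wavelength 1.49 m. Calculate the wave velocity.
v = fλ = 405.3 m/s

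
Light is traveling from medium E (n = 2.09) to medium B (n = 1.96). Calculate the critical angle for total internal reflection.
θc = arcsin(n₂/n₁) = 69.69°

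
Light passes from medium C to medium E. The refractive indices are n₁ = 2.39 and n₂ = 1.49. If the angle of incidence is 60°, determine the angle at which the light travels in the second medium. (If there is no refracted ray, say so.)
sin θ₂ = (n₁/n₂)·sin θ₁ = 1.389 > 1, so there is no refracted ray — the light undergoes total internal reflection.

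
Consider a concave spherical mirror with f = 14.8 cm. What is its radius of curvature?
R = 2|f| = 29.6 cm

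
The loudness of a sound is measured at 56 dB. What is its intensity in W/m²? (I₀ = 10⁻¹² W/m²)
I = I₀·10^(β/10) = 3.98 × 10⁻⁷ W/m²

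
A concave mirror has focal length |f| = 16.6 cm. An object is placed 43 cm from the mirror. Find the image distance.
f = +16.6 cm (concave); 1/di = 1/f − 1/do → di = 27.04 cm (real image, in front of mirror)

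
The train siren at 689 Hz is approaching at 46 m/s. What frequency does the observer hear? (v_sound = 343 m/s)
f_obs = f·v/(v − v_s) = 795.7 Hz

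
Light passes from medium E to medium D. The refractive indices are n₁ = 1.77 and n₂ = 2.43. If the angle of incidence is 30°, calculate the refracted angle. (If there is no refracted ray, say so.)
sin θ₂ = (n₁/n₂)·sin θ₁ = 0.3642 → θ₂ = 21.36°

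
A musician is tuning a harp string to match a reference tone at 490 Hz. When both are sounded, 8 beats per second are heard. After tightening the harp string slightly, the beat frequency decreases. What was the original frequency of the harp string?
482 Hz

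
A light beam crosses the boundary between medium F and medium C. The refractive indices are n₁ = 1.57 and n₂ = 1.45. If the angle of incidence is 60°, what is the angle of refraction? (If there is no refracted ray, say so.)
sin θ₂ = (n₁/n₂)·sin θ₁ = 0.9377 → θ₂ = 69.67°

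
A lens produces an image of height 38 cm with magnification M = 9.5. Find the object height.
ho = |hi|/|M| = 4 cm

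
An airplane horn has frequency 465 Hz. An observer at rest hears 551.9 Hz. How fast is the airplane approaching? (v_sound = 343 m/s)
v_s = v·(1 − f/f_obs) = 54.01 m/s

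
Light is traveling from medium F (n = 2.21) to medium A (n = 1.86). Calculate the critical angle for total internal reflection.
θc = arcsin(n₂/n₁) = 57.31°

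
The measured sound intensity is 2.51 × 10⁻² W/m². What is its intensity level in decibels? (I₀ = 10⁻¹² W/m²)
β = 10·log₁₀(I/I₀) = 104 dB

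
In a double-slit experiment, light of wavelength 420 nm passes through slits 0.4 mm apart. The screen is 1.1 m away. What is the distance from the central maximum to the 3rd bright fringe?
y = mλL/d = 3.465 mm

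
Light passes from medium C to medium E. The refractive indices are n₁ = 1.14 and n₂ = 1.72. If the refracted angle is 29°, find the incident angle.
sin θ₁ = (n₂/n₁)·sin θ₂ → θ₁ = 47.01°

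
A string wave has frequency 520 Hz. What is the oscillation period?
T = 1/f = 0.001923 s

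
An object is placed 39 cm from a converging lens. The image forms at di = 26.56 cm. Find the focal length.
1/f = 1/do + 1/di → f = 15.8 cm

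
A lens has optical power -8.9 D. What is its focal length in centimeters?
f = 1/P = -11.24 cm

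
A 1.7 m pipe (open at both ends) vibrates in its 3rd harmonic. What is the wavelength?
λₙ = 2L/n = 1.133 m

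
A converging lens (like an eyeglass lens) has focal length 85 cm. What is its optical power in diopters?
P = 1/f = 1.176 D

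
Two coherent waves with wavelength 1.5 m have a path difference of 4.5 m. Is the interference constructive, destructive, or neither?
constructive — path difference = 3λ, a whole number of wavelengths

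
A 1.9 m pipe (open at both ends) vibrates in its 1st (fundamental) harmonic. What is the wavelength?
λₙ = 2L/n = 3.8 m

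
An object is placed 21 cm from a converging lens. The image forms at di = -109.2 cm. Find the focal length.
1/f = 1/do + 1/di → f = 26 cm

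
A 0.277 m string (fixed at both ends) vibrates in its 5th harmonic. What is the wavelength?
λₙ = 2L/n = 0.1108 m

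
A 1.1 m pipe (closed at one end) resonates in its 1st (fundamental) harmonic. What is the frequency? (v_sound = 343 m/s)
fₙ = nv/(4L) = 77.95 Hz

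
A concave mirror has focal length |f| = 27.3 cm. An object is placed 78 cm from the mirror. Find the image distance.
f = +27.3 cm (concave); 1/di = 1/f − 1/do → di = 42 cm (real image, in front of mirror)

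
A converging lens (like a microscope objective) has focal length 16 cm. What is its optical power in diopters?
P = 1/f = 6.25 D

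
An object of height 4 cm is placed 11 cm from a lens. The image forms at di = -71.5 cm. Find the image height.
hi = (-di/do) × ho = 26 cm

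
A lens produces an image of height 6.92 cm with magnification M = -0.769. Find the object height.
ho = |hi|/|M| = 8.999 cm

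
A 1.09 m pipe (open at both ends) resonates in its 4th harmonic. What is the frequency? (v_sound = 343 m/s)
fₙ = nv/(2L) = 629.4 Hz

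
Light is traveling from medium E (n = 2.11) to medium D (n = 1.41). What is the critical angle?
θc = arcsin(n₂/n₁) = 41.93°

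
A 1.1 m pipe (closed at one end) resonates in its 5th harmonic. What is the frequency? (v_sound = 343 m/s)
fₙ = nv/(4L) = 389.8 Hz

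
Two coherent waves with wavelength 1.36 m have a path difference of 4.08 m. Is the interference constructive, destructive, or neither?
constructive — path difference = 3λ, a whole number of wavelengths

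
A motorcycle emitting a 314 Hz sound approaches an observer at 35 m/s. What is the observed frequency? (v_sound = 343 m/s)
f_obs = f·v/(v − v_s) = 349.7 Hz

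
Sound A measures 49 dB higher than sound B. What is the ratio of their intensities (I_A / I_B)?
I_A/I_B = 10^(Δβ/10) = 79430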